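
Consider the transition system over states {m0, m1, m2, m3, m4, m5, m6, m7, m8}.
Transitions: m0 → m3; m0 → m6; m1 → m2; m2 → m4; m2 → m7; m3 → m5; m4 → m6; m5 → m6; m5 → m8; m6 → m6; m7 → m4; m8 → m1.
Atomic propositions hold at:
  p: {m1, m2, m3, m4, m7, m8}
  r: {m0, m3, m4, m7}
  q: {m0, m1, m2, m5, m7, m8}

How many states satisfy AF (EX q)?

5

Sat(EX q) = {s : some successor in {m0, m1, m2, m5, m7, m8}} = {m1, m2, m3, m5, m8}
AF (EX q): least fixpoint, start Z0 = {m1, m2, m3, m5, m8}, add states with every successor in Z. Already a fixed point.
Sat(AF (EX q)) = {m1, m2, m3, m5, m8}
|Sat(AF (EX q))| = |{m1, m2, m3, m5, m8}| = 5.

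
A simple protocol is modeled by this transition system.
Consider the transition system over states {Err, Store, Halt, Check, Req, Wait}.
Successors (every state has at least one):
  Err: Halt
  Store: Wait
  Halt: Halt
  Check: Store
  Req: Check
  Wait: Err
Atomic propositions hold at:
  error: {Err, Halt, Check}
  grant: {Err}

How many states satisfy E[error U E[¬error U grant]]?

4

Sat(¬error) = {Store, Req, Wait}
E[¬error U grant]: least fixpoint, start Z0 = Sat(grant) = {Err}, add states in Sat(¬error) with some successor in Z. Z1 = {Err, Wait}; Z2 = {Err, Store, Wait}; fixed.
Sat(E[¬error U grant]) = {Err, Store, Wait}
E[error U E[¬error U grant]]: least fixpoint, start Z0 = Sat(E[¬error U grant]) = {Err, Store, Wait}, add states in Sat(error) with some successor in Z. Z1 = {Err, Store, Check, Wait}; fixed.
Sat(E[error U E[¬error U grant]]) = {Err, Store, Check, Wait}
|Sat(E[error U E[¬error U grant]])| = |{Err, Store, Check, Wait}| = 4.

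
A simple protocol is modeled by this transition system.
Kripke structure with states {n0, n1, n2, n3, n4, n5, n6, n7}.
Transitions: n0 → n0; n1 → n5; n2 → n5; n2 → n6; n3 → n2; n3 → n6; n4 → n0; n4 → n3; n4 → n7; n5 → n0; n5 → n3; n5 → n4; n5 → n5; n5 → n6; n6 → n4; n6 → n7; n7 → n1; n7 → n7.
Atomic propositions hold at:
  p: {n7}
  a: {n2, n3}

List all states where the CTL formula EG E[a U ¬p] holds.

{n0, n1, n2, n3, n4, n5, n6}

Sat(¬p) = {n0, n1, n2, n3, n4, n5, n6}
E[a U ¬p]: least fixpoint, start Z0 = Sat(¬p) = {n0, n1, n2, n3, n4, n5, n6}, add states in Sat(a) with some successor in Z. Already a fixed point.
Sat(E[a U ¬p]) = {n0, n1, n2, n3, n4, n5, n6}
EG E[a U ¬p]: greatest fixpoint, start Z0 = {n0, n1, n2, n3, n4, n5, n6}, keep only states in Sat with some successor in Z. Already a fixed point.
Sat(EG E[a U ¬p]) = {n0, n1, n2, n3, n4, n5, n6}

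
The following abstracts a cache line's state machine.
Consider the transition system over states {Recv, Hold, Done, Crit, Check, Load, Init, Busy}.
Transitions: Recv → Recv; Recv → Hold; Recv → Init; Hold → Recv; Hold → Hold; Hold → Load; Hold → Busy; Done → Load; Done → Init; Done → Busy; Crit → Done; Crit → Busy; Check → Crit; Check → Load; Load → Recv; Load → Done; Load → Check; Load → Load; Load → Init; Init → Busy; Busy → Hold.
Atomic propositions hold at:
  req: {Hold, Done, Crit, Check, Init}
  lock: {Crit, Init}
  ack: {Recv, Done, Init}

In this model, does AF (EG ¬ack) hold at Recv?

Sat(¬ack) = {Hold, Crit, Check, Load, Busy}
EG ¬ack: greatest fixpoint, start Z0 = {Hold, Crit, Check, Load, Busy}, keep only states in Sat with some successor in Z. Already a fixed point.
Sat(EG ¬ack) = {Hold, Crit, Check, Load, Busy}
AF (EG ¬ack): least fixpoint, start Z0 = {Hold, Crit, Check, Load, Busy}, add states with every successor in Z. Z1 = {Hold, Crit, Check, Load, Init, Busy}; Z2 = {Hold, Done, Crit, Check, Load, Init, Busy}; fixed.
Sat(AF (EG ¬ack)) = {Hold, Done, Crit, Check, Load, Init, Busy}
Recv ∉ Sat(AF (EG ¬ack)) = {Hold, Done, Crit, Check, Load, Init, Busy}, so the formula does not hold at Recv.

No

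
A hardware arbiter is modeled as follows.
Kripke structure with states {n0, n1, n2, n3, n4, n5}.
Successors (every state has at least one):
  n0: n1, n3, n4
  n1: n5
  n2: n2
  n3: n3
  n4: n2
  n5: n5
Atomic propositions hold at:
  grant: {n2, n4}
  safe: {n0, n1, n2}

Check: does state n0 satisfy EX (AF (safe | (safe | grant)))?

Sat(safe | grant) = {n0, n1, n2, n4}
Sat(safe | (safe | grant)) = {n0, n1, n2, n4}
AF (safe | (safe | grant)): least fixpoint, start Z0 = {n0, n1, n2, n4}, add states with every successor in Z. Already a fixed point.
Sat(AF (safe | (safe | grant))) = {n0, n1, n2, n4}
Sat(EX (AF (safe | (safe | grant)))) = {s : some successor in {n0, n1, n2, n4}} = {n0, n2, n4}
n0 ∈ Sat(EX (AF (safe | (safe | grant)))) = {n0, n2, n4}, so the formula holds at n0.

Yes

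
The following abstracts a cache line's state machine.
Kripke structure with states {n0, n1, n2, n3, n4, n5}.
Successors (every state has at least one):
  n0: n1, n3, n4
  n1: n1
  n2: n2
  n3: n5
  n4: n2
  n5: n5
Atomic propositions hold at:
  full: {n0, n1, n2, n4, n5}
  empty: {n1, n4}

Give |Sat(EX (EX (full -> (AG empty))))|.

2

AG empty: greatest fixpoint, start Z0 = {n1, n4}, keep only states in Sat with every successor in Z. Z1 = {n1}; fixed.
Sat(AG empty) = {n1}
Sat(full -> (AG empty)) = {n1, n3}
Sat(EX (full -> (AG empty))) = {s : some successor in {n1, n3}} = {n0, n1}
Sat(EX (EX (full -> (AG empty)))) = {s : some successor in {n0, n1}} = {n0, n1}
|Sat(EX (EX (full -> (AG empty))))| = |{n0, n1}| = 2.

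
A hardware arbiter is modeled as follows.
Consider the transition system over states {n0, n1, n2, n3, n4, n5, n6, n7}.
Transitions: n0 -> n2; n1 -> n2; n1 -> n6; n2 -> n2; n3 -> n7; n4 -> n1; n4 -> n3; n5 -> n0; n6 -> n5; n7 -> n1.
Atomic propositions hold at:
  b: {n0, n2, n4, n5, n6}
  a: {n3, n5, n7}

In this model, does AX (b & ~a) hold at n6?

Sat(~a) = {n0, n1, n2, n4, n6}
Sat(b & ~a) = {n0, n2, n4, n6}
Sat(AX (b & ~a)) = {s : every successor in {n0, n2, n4, n6}} = {n0, n1, n2, n5}
n6 ∉ Sat(AX (b & ~a)) = {n0, n1, n2, n5}, so the formula does not hold at n6.

No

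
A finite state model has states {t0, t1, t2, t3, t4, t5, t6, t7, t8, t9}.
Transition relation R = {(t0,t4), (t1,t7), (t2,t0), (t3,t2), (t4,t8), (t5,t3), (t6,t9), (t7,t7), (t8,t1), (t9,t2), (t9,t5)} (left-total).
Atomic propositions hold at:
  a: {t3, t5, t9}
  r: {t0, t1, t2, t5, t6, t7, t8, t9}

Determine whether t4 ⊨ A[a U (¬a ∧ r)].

No

Sat(¬a) = {t0, t1, t2, t4, t6, t7, t8}
Sat(¬a ∧ r) = {t0, t1, t2, t6, t7, t8}
A[a U (¬a ∧ r)]: least fixpoint, start Z0 = Sat((¬a ∧ r)) = {t0, t1, t2, t6, t7, t8}, add states in Sat(a) with every successor in Z. Z1 = {t0, t1, t2, t3, t6, t7, t8}; Z2 = {t0, t1, t2, t3, t5, t6, t7, t8}; Z3 = {t0, t1, t2, t3, t5, t6, t7, t8, t9}; fixed.
Sat(A[a U (¬a ∧ r)]) = {t0, t1, t2, t3, t5, t6, t7, t8, t9}
t4 ∉ Sat(A[a U (¬a ∧ r)]) = {t0, t1, t2, t3, t5, t6, t7, t8, t9}, so the formula does not hold at t4.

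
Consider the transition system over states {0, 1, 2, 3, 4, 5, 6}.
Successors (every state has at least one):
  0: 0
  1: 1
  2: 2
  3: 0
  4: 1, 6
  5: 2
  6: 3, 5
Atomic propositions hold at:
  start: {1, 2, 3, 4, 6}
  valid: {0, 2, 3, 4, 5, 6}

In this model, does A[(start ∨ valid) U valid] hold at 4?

Yes

Sat(start ∨ valid) = {0, 1, 2, 3, 4, 5, 6}
A[(start ∨ valid) U valid]: least fixpoint, start Z0 = Sat(valid) = {0, 2, 3, 4, 5, 6}, add states in Sat(start ∨ valid) with every successor in Z. Already a fixed point.
Sat(A[(start ∨ valid) U valid]) = {0, 2, 3, 4, 5, 6}
4 ∈ Sat(A[(start ∨ valid) U valid]) = {0, 2, 3, 4, 5, 6}, so the formula holds at 4.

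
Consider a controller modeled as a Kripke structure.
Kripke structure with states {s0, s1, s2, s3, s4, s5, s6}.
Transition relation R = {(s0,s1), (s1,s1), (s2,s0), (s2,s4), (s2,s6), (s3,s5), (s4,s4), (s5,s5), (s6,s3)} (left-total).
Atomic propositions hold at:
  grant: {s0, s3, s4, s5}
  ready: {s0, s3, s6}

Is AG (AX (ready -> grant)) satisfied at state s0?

Yes

Sat(ready -> grant) = {s0, s1, s2, s3, s4, s5}
Sat(AX (ready -> grant)) = {s : every successor in {s0, s1, s2, s3, s4, s5}} = {s0, s1, s3, s4, s5, s6}
AG (AX (ready -> grant)): greatest fixpoint, start Z0 = {s0, s1, s3, s4, s5, s6}, keep only states in Sat with every successor in Z. Already a fixed point.
Sat(AG (AX (ready -> grant))) = {s0, s1, s3, s4, s5, s6}
s0 ∈ Sat(AG (AX (ready -> grant))) = {s0, s1, s3, s4, s5, s6}, so the formula holds at s0.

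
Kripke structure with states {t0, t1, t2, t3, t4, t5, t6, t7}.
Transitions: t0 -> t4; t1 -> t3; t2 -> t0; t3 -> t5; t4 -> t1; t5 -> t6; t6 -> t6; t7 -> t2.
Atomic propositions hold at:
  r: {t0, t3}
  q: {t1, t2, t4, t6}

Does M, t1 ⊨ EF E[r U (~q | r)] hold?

Sat(~q) = {t0, t3, t5, t7}
Sat(~q | r) = {t0, t3, t5, t7}
E[r U (~q | r)]: least fixpoint, start Z0 = Sat((~q | r)) = {t0, t3, t5, t7}, add states in Sat(r) with some successor in Z. Already a fixed point.
Sat(E[r U (~q | r)]) = {t0, t3, t5, t7}
EF E[r U (~q | r)]: least fixpoint, start Z0 = {t0, t3, t5, t7}, add states with some successor in Z. Z1 = {t0, t1, t2, t3, t5, t7}; Z2 = {t0, t1, t2, t3, t4, t5, t7}; fixed.
Sat(EF E[r U (~q | r)]) = {t0, t1, t2, t3, t4, t5, t7}
t1 ∈ Sat(EF E[r U (~q | r)]) = {t0, t1, t2, t3, t4, t5, t7}, so the formula holds at t1.

Yes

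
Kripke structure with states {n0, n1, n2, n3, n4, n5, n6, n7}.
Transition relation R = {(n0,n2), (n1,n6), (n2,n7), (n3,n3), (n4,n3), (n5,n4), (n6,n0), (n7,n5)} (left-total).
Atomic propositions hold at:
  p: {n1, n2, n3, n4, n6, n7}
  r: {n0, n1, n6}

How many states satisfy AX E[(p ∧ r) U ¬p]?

3

Sat(p ∧ r) = {n1, n6}
Sat(¬p) = {n0, n5}
E[(p ∧ r) U ¬p]: least fixpoint, start Z0 = Sat(¬p) = {n0, n5}, add states in Sat(p ∧ r) with some successor in Z. Z1 = {n0, n5, n6}; Z2 = {n0, n1, n5, n6}; fixed.
Sat(E[(p ∧ r) U ¬p]) = {n0, n1, n5, n6}
Sat(AX E[(p ∧ r) U ¬p]) = {s : every successor in {n0, n1, n5, n6}} = {n1, n6, n7}
|Sat(AX E[(p ∧ r) U ¬p])| = |{n1, n6, n7}| = 3.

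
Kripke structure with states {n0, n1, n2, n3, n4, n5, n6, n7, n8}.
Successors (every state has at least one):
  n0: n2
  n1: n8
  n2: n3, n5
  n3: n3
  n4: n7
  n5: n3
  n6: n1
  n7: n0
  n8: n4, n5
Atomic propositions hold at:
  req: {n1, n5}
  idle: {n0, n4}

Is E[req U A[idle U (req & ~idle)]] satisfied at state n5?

Yes

Sat(~idle) = {n1, n2, n3, n5, n6, n7, n8}
Sat(req & ~idle) = {n1, n5}
A[idle U (req & ~idle)]: least fixpoint, start Z0 = Sat((req & ~idle)) = {n1, n5}, add states in Sat(idle) with every successor in Z. Already a fixed point.
Sat(A[idle U (req & ~idle)]) = {n1, n5}
E[req U A[idle U (req & ~idle)]]: least fixpoint, start Z0 = Sat(A[idle U (req & ~idle)]) = {n1, n5}, add states in Sat(req) with some successor in Z. Already a fixed point.
Sat(E[req U A[idle U (req & ~idle)]]) = {n1, n5}
n5 ∈ Sat(E[req U A[idle U (req & ~idle)]]) = {n1, n5}, so the formula holds at n5.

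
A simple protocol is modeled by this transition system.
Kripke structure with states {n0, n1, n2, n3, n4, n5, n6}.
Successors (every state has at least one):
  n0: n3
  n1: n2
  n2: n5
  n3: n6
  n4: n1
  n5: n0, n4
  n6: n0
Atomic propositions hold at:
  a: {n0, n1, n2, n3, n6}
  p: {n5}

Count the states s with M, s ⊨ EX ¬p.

Sat(¬p) = {n0, n1, n2, n3, n4, n6}
Sat(EX ¬p) = {s : some successor in {n0, n1, n2, n3, n4, n6}} = {n0, n1, n3, n4, n5, n6}
|Sat(EX ¬p)| = |{n0, n1, n3, n4, n5, n6}| = 6.

6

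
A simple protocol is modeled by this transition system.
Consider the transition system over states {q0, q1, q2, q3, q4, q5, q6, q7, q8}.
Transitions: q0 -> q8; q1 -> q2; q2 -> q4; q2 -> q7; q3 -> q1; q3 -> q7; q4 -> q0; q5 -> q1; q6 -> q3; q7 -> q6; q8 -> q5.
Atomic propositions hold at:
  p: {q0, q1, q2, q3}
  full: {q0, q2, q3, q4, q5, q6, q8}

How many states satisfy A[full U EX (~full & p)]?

Sat(~full) = {q1, q7}
Sat(~full & p) = {q1}
Sat(EX (~full & p)) = {s : some successor in {q1}} = {q3, q5}
A[full U EX (~full & p)]: least fixpoint, start Z0 = Sat(EX (~full & p)) = {q3, q5}, add states in Sat(full) with every successor in Z. Z1 = {q3, q5, q6, q8}; Z2 = {q0, q3, q5, q6, q8}; Z3 = {q0, q3, q4, q5, q6, q8}; fixed.
Sat(A[full U EX (~full & p)]) = {q0, q3, q4, q5, q6, q8}
|Sat(A[full U EX (~full & p)])| = |{q0, q3, q4, q5, q6, q8}| = 6.

6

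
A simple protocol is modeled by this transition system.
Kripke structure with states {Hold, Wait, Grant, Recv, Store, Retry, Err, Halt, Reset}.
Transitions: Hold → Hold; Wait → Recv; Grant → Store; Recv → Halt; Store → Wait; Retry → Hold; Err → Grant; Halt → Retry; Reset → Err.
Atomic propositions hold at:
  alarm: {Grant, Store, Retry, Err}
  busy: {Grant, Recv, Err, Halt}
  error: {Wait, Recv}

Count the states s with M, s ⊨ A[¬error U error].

6

Sat(¬error) = {Hold, Grant, Store, Retry, Err, Halt, Reset}
A[¬error U error]: least fixpoint, start Z0 = Sat(error) = {Wait, Recv}, add states in Sat(¬error) with every successor in Z. Z1 = {Wait, Recv, Store}; Z2 = {Wait, Grant, Recv, Store}; Z3 = {Wait, Grant, Recv, Store, Err}; Z4 = {Wait, Grant, Recv, Store, Err, Reset}; fixed.
Sat(A[¬error U error]) = {Wait, Grant, Recv, Store, Err, Reset}
|Sat(A[¬error U error])| = |{Wait, Grant, Recv, Store, Err, Reset}| = 6.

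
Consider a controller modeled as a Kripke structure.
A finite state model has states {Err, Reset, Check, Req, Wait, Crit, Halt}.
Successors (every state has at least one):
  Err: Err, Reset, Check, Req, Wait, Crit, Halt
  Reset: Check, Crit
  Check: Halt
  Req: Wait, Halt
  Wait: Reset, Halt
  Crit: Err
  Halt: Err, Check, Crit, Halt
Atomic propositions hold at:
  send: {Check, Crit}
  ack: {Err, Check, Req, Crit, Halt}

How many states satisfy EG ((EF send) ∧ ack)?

5

EF send: least fixpoint, start Z0 = {Check, Crit}, add states with some successor in Z. Z1 = {Err, Reset, Check, Crit, Halt}; Z2 = {Err, Reset, Check, Req, Wait, Crit, Halt}; fixed.
Sat(EF send) = {Err, Reset, Check, Req, Wait, Crit, Halt}
Sat((EF send) ∧ ack) = {Err, Check, Req, Crit, Halt}
EG ((EF send) ∧ ack): greatest fixpoint, start Z0 = {Err, Check, Req, Crit, Halt}, keep only states in Sat with some successor in Z. Already a fixed point.
Sat(EG ((EF send) ∧ ack)) = {Err, Check, Req, Crit, Halt}
|Sat(EG ((EF send) ∧ ack))| = |{Err, Check, Req, Crit, Halt}| = 5.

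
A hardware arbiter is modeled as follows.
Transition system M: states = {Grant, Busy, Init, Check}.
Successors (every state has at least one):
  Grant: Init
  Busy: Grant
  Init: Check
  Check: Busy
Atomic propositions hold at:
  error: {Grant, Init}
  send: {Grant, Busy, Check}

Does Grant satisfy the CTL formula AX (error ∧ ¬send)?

Sat(¬send) = {Init}
Sat(error ∧ ¬send) = {Init}
Sat(AX (error ∧ ¬send)) = {s : every successor in {Init}} = {Grant}
Grant ∈ Sat(AX (error ∧ ¬send)) = {Grant}, so the formula holds at Grant.

Yes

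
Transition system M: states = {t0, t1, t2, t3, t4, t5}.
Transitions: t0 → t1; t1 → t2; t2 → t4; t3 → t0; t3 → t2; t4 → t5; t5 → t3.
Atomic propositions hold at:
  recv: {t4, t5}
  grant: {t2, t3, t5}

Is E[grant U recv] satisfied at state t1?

No

E[grant U recv]: least fixpoint, start Z0 = Sat(recv) = {t4, t5}, add states in Sat(grant) with some successor in Z. Z1 = {t2, t4, t5}; Z2 = {t2, t3, t4, t5}; fixed.
Sat(E[grant U recv]) = {t2, t3, t4, t5}
t1 ∉ Sat(E[grant U recv]) = {t2, t3, t4, t5}, so the formula does not hold at t1.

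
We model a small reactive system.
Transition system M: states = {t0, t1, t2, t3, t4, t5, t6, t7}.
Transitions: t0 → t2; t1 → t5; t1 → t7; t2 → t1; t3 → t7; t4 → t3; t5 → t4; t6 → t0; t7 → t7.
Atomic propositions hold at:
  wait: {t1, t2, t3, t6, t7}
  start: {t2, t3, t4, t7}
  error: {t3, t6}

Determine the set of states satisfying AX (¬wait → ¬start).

Sat(¬wait) = {t0, t4, t5}
Sat(¬start) = {t0, t1, t5, t6}
Sat(¬wait → ¬start) = {t0, t1, t2, t3, t5, t6, t7}
Sat(AX (¬wait → ¬start)) = {s : every successor in {t0, t1, t2, t3, t5, t6, t7}} = {t0, t1, t2, t3, t4, t6, t7}

{t0, t1, t2, t3, t4, t6, t7}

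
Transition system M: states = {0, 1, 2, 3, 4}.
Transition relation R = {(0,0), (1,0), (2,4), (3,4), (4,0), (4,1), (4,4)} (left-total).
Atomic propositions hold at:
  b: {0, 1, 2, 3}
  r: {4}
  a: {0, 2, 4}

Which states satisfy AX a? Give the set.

Sat(AX a) = {s : every successor in {0, 2, 4}} = {0, 1, 2, 3}

{0, 1, 2, 3}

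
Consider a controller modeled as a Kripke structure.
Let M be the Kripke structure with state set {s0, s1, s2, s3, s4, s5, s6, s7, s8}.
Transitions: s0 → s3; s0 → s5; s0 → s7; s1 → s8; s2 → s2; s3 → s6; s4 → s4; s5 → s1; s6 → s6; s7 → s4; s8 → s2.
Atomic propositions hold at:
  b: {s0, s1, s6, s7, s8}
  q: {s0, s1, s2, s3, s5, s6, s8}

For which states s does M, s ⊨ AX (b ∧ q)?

{s1, s3, s5, s6}

Sat(b ∧ q) = {s0, s1, s6, s8}
Sat(AX (b ∧ q)) = {s : every successor in {s0, s1, s6, s8}} = {s1, s3, s5, s6}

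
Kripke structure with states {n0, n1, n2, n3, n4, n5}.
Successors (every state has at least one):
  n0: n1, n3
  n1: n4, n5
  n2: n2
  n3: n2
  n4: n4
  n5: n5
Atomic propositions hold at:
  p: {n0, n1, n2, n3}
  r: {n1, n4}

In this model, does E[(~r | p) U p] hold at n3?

Yes

Sat(~r) = {n0, n2, n3, n5}
Sat(~r | p) = {n0, n1, n2, n3, n5}
E[(~r | p) U p]: least fixpoint, start Z0 = Sat(p) = {n0, n1, n2, n3}, add states in Sat(~r | p) with some successor in Z. Already a fixed point.
Sat(E[(~r | p) U p]) = {n0, n1, n2, n3}
n3 ∈ Sat(E[(~r | p) U p]) = {n0, n1, n2, n3}, so the formula holds at n3.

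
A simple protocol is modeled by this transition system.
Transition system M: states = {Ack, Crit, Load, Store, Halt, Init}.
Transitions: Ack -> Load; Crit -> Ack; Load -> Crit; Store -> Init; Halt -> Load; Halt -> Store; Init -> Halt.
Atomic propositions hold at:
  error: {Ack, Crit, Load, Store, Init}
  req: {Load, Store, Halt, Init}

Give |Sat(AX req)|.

Sat(AX req) = {s : every successor in {Load, Store, Halt, Init}} = {Ack, Store, Halt, Init}
|Sat(AX req)| = |{Ack, Store, Halt, Init}| = 4.

4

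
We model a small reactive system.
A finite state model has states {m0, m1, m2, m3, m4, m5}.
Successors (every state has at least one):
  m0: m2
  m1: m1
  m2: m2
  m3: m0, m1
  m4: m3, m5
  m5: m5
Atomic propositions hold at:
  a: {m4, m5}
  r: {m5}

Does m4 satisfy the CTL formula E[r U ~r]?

Sat(~r) = {m0, m1, m2, m3, m4}
E[r U ~r]: least fixpoint, start Z0 = Sat(~r) = {m0, m1, m2, m3, m4}, add states in Sat(r) with some successor in Z. Already a fixed point.
Sat(E[r U ~r]) = {m0, m1, m2, m3, m4}
m4 ∈ Sat(E[r U ~r]) = {m0, m1, m2, m3, m4}, so the formula holds at m4.

Yes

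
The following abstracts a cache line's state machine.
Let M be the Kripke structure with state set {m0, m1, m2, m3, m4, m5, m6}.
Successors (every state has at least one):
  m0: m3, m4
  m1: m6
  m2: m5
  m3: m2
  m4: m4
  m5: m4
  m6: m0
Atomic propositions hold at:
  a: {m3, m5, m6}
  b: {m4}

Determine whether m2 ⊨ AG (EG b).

EG b: greatest fixpoint, start Z0 = {m4}, keep only states in Sat with some successor in Z. Already a fixed point.
Sat(EG b) = {m4}
AG (EG b): greatest fixpoint, start Z0 = {m4}, keep only states in Sat with every successor in Z. Already a fixed point.
Sat(AG (EG b)) = {m4}
m2 ∉ Sat(AG (EG b)) = {m4}, so the formula does not hold at m2.

No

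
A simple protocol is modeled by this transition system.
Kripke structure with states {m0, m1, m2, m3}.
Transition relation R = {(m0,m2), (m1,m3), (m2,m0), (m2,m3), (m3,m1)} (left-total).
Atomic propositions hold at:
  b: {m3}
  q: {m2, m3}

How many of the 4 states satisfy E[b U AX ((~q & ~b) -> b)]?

Sat(~q) = {m0, m1}
Sat(~b) = {m0, m1, m2}
Sat(~q & ~b) = {m0, m1}
Sat((~q & ~b) -> b) = {m2, m3}
Sat(AX ((~q & ~b) -> b)) = {s : every successor in {m2, m3}} = {m0, m1}
E[b U AX ((~q & ~b) -> b)]: least fixpoint, start Z0 = Sat(AX ((~q & ~b) -> b)) = {m0, m1}, add states in Sat(b) with some successor in Z. Z1 = {m0, m1, m3}; fixed.
Sat(E[b U AX ((~q & ~b) -> b)]) = {m0, m1, m3}
|Sat(E[b U AX ((~q & ~b) -> b)])| = |{m0, m1, m3}| = 3.

3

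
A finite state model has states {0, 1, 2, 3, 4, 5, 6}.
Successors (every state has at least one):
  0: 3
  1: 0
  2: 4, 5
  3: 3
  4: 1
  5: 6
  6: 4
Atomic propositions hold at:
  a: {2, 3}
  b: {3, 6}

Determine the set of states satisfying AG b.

AG b: greatest fixpoint, start Z0 = {3, 6}, keep only states in Sat with every successor in Z. Z1 = {3}; fixed.
Sat(AG b) = {3}

{3}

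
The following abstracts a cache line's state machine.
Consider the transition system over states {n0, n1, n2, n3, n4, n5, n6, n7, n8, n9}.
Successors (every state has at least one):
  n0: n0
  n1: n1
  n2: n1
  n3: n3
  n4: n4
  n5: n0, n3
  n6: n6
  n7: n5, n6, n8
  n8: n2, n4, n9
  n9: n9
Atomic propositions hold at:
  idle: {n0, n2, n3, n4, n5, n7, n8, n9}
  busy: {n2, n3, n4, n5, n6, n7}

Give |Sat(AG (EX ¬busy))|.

Sat(¬busy) = {n0, n1, n8, n9}
Sat(EX ¬busy) = {s : some successor in {n0, n1, n8, n9}} = {n0, n1, n2, n5, n7, n8, n9}
AG (EX ¬busy): greatest fixpoint, start Z0 = {n0, n1, n2, n5, n7, n8, n9}, keep only states in Sat with every successor in Z. Z1 = {n0, n1, n2, n9}; fixed.
Sat(AG (EX ¬busy)) = {n0, n1, n2, n9}
|Sat(AG (EX ¬busy))| = |{n0, n1, n2, n9}| = 4.

4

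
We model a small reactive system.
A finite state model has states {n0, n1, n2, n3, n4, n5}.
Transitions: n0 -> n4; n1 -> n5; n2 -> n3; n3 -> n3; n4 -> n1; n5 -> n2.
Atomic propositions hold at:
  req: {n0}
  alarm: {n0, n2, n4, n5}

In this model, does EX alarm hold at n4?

No

Sat(EX alarm) = {s : some successor in {n0, n2, n4, n5}} = {n0, n1, n5}
n4 ∉ Sat(EX alarm) = {n0, n1, n5}, so the formula does not hold at n4.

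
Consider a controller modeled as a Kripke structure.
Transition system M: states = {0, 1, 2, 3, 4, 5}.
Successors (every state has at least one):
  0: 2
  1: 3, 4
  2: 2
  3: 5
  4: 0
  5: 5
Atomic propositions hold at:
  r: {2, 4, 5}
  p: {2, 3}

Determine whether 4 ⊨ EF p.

EF p: least fixpoint, start Z0 = {2, 3}, add states with some successor in Z. Z1 = {0, 1, 2, 3}; Z2 = {0, 1, 2, 3, 4}; fixed.
Sat(EF p) = {0, 1, 2, 3, 4}
4 ∈ Sat(EF p) = {0, 1, 2, 3, 4}, so the formula holds at 4.

Yes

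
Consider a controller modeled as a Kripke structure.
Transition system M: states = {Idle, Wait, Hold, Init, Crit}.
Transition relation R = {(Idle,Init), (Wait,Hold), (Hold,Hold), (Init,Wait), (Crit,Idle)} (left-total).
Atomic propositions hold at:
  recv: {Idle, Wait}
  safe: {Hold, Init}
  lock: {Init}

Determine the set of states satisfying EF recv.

{Idle, Wait, Init, Crit}

EF recv: least fixpoint, start Z0 = {Idle, Wait}, add states with some successor in Z. Z1 = {Idle, Wait, Init, Crit}; fixed.
Sat(EF recv) = {Idle, Wait, Init, Crit}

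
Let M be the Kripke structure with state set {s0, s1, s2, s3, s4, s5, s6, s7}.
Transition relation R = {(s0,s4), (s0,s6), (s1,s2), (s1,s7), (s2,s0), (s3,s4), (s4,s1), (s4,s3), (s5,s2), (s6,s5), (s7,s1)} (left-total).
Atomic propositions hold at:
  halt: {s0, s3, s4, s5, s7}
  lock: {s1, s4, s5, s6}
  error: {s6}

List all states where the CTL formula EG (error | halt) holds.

Sat(error | halt) = {s0, s3, s4, s5, s6, s7}
EG (error | halt): greatest fixpoint, start Z0 = {s0, s3, s4, s5, s6, s7}, keep only states in Sat with some successor in Z. Z1 = {s0, s3, s4, s6}; Z2 = {s0, s3, s4}; fixed.
Sat(EG (error | halt)) = {s0, s3, s4}

{s0, s3, s4}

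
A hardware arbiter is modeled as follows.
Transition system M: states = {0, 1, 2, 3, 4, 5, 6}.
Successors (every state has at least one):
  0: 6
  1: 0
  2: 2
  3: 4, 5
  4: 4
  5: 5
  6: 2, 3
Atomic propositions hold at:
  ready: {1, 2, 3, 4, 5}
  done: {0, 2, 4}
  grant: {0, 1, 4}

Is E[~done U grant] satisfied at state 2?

Sat(~done) = {1, 3, 5, 6}
E[~done U grant]: least fixpoint, start Z0 = Sat(grant) = {0, 1, 4}, add states in Sat(~done) with some successor in Z. Z1 = {0, 1, 3, 4}; Z2 = {0, 1, 3, 4, 6}; fixed.
Sat(E[~done U grant]) = {0, 1, 3, 4, 6}
2 ∉ Sat(E[~done U grant]) = {0, 1, 3, 4, 6}, so the formula does not hold at 2.

No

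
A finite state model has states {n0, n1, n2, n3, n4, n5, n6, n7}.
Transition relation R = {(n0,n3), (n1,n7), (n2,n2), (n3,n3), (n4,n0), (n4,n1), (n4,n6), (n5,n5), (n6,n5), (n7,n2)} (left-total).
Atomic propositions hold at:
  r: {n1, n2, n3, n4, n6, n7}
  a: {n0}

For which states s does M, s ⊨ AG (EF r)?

EF r: least fixpoint, start Z0 = {n1, n2, n3, n4, n6, n7}, add states with some successor in Z. Z1 = {n0, n1, n2, n3, n4, n6, n7}; fixed.
Sat(EF r) = {n0, n1, n2, n3, n4, n6, n7}
AG (EF r): greatest fixpoint, start Z0 = {n0, n1, n2, n3, n4, n6, n7}, keep only states in Sat with every successor in Z. Z1 = {n0, n1, n2, n3, n4, n7}; Z2 = {n0, n1, n2, n3, n7}; fixed.
Sat(AG (EF r)) = {n0, n1, n2, n3, n7}

{n0, n1, n2, n3, n7}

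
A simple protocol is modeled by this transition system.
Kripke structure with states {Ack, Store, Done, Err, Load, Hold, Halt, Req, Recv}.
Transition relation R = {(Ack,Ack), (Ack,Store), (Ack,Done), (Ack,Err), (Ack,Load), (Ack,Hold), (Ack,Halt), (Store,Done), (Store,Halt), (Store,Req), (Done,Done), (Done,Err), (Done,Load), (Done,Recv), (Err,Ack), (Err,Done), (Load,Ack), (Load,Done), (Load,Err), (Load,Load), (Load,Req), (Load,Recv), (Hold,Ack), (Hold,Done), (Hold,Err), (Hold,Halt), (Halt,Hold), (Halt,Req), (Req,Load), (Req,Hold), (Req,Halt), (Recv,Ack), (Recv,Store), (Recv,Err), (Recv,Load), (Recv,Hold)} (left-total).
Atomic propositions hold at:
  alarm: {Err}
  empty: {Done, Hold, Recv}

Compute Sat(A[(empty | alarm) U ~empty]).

{Ack, Store, Err, Load, Halt, Req}

Sat(empty | alarm) = {Done, Err, Hold, Recv}
Sat(~empty) = {Ack, Store, Err, Load, Halt, Req}
A[(empty | alarm) U ~empty]: least fixpoint, start Z0 = Sat(~empty) = {Ack, Store, Err, Load, Halt, Req}, add states in Sat(empty | alarm) with every successor in Z. Already a fixed point.
Sat(A[(empty | alarm) U ~empty]) = {Ack, Store, Err, Load, Halt, Req}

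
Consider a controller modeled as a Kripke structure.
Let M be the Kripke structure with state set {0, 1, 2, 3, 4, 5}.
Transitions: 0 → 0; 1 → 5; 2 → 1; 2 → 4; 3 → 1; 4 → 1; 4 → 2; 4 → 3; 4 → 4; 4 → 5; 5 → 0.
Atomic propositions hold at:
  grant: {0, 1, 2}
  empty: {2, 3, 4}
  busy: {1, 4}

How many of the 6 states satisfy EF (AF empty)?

3

AF empty: least fixpoint, start Z0 = {2, 3, 4}, add states with every successor in Z. Already a fixed point.
Sat(AF empty) = {2, 3, 4}
EF (AF empty): least fixpoint, start Z0 = {2, 3, 4}, add states with some successor in Z. Already a fixed point.
Sat(EF (AF empty)) = {2, 3, 4}
|Sat(EF (AF empty))| = |{2, 3, 4}| = 3.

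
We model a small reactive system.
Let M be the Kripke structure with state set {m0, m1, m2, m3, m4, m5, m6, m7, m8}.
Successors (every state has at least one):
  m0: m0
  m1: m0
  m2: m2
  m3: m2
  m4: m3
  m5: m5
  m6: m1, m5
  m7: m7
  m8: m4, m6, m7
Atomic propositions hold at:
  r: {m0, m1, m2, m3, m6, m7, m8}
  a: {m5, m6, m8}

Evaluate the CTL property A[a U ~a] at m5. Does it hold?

Sat(~a) = {m0, m1, m2, m3, m4, m7}
A[a U ~a]: least fixpoint, start Z0 = Sat(~a) = {m0, m1, m2, m3, m4, m7}, add states in Sat(a) with every successor in Z. Already a fixed point.
Sat(A[a U ~a]) = {m0, m1, m2, m3, m4, m7}
m5 ∉ Sat(A[a U ~a]) = {m0, m1, m2, m3, m4, m7}, so the formula does not hold at m5.

No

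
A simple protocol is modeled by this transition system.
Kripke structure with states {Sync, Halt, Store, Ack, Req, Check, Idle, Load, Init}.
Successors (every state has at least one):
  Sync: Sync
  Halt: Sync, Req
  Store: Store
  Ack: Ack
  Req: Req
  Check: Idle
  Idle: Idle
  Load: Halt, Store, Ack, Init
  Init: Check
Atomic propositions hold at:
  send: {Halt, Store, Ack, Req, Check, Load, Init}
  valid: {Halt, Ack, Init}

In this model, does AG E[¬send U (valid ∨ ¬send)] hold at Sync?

Sat(¬send) = {Sync, Idle}
Sat(valid ∨ ¬send) = {Sync, Halt, Ack, Idle, Init}
E[¬send U (valid ∨ ¬send)]: least fixpoint, start Z0 = Sat((valid ∨ ¬send)) = {Sync, Halt, Ack, Idle, Init}, add states in Sat(¬send) with some successor in Z. Already a fixed point.
Sat(E[¬send U (valid ∨ ¬send)]) = {Sync, Halt, Ack, Idle, Init}
AG E[¬send U (valid ∨ ¬send)]: greatest fixpoint, start Z0 = {Sync, Halt, Ack, Idle, Init}, keep only states in Sat with every successor in Z. Z1 = {Sync, Ack, Idle}; fixed.
Sat(AG E[¬send U (valid ∨ ¬send)]) = {Sync, Ack, Idle}
Sync ∈ Sat(AG E[¬send U (valid ∨ ¬send)]) = {Sync, Ack, Idle}, so the formula holds at Sync.

Yes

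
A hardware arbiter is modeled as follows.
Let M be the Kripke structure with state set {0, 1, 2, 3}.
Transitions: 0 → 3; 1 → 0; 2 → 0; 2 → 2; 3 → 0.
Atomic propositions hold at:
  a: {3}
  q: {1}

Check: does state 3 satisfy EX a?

Sat(EX a) = {s : some successor in {3}} = {0}
3 ∉ Sat(EX a) = {0}, so the formula does not hold at 3.

No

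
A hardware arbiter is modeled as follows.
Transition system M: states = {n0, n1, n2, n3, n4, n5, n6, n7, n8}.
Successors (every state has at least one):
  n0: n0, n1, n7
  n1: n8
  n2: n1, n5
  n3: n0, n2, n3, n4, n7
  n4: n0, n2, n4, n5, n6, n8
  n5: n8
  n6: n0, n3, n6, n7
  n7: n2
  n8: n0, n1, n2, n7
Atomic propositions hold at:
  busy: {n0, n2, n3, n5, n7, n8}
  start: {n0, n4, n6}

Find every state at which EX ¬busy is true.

{n0, n2, n3, n4, n6, n8}

Sat(¬busy) = {n1, n4, n6}
Sat(EX ¬busy) = {s : some successor in {n1, n4, n6}} = {n0, n2, n3, n4, n6, n8}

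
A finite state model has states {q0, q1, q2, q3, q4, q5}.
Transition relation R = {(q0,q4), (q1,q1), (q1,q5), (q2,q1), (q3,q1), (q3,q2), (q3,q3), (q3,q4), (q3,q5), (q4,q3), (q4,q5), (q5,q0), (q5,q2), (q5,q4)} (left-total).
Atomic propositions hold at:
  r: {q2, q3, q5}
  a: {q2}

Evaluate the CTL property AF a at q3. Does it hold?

No

AF a: least fixpoint, start Z0 = {q2}, add states with every successor in Z. Already a fixed point.
Sat(AF a) = {q2}
q3 ∉ Sat(AF a) = {q2}, so the formula does not hold at q3.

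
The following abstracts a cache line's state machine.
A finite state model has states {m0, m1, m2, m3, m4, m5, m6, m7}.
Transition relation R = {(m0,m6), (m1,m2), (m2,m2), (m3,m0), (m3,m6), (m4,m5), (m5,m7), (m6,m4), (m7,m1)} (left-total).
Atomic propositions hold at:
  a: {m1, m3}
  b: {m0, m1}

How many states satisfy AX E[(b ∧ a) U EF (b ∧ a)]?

Sat(b ∧ a) = {m1}
EF (b ∧ a): least fixpoint, start Z0 = {m1}, add states with some successor in Z. Z1 = {m1, m7}; Z2 = {m1, m5, m7}; Z3 = {m1, m4, m5, m7}; Z4 = {m1, m4, m5, m6, m7}; Z5 = {m0, m1, m3, m4, m5, m6, m7}; fixed.
Sat(EF (b ∧ a)) = {m0, m1, m3, m4, m5, m6, m7}
E[(b ∧ a) U EF (b ∧ a)]: least fixpoint, start Z0 = Sat(EF (b ∧ a)) = {m0, m1, m3, m4, m5, m6, m7}, add states in Sat(b ∧ a) with some successor in Z. Already a fixed point.
Sat(E[(b ∧ a) U EF (b ∧ a)]) = {m0, m1, m3, m4, m5, m6, m7}
Sat(AX E[(b ∧ a) U EF (b ∧ a)]) = {s : every successor in {m0, m1, m3, m4, m5, m6, m7}} = {m0, m3, m4, m5, m6, m7}
|Sat(AX E[(b ∧ a) U EF (b ∧ a)])| = |{m0, m3, m4, m5, m6, m7}| = 6.

6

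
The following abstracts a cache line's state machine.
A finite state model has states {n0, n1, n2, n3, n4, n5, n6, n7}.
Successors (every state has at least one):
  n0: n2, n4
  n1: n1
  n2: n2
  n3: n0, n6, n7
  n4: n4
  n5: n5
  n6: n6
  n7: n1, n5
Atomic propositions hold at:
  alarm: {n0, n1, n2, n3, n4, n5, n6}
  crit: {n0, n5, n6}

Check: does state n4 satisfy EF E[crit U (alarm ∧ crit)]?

No

Sat(alarm ∧ crit) = {n0, n5, n6}
E[crit U (alarm ∧ crit)]: least fixpoint, start Z0 = Sat((alarm ∧ crit)) = {n0, n5, n6}, add states in Sat(crit) with some successor in Z. Already a fixed point.
Sat(E[crit U (alarm ∧ crit)]) = {n0, n5, n6}
EF E[crit U (alarm ∧ crit)]: least fixpoint, start Z0 = {n0, n5, n6}, add states with some successor in Z. Z1 = {n0, n3, n5, n6, n7}; fixed.
Sat(EF E[crit U (alarm ∧ crit)]) = {n0, n3, n5, n6, n7}
n4 ∉ Sat(EF E[crit U (alarm ∧ crit)]) = {n0, n3, n5, n6, n7}, so the formula does not hold at n4.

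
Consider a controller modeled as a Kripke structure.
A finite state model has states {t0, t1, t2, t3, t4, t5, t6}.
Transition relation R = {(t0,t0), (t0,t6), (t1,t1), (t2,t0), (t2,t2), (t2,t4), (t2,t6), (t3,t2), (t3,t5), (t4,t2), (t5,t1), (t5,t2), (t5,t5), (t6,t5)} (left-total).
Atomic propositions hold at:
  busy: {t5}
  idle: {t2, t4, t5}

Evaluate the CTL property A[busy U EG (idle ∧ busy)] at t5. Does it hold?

Sat(idle ∧ busy) = {t5}
EG (idle ∧ busy): greatest fixpoint, start Z0 = {t5}, keep only states in Sat with some successor in Z. Already a fixed point.
Sat(EG (idle ∧ busy)) = {t5}
A[busy U EG (idle ∧ busy)]: least fixpoint, start Z0 = Sat(EG (idle ∧ busy)) = {t5}, add states in Sat(busy) with every successor in Z. Already a fixed point.
Sat(A[busy U EG (idle ∧ busy)]) = {t5}
t5 ∈ Sat(A[busy U EG (idle ∧ busy)]) = {t5}, so the formula holds at t5.

Yes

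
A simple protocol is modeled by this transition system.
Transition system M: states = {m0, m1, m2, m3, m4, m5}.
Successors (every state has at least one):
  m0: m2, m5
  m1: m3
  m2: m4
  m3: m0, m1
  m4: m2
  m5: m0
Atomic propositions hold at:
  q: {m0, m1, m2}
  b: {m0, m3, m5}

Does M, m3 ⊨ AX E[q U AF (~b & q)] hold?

Yes

Sat(~b) = {m1, m2, m4}
Sat(~b & q) = {m1, m2}
AF (~b & q): least fixpoint, start Z0 = {m1, m2}, add states with every successor in Z. Z1 = {m1, m2, m4}; fixed.
Sat(AF (~b & q)) = {m1, m2, m4}
E[q U AF (~b & q)]: least fixpoint, start Z0 = Sat(AF (~b & q)) = {m1, m2, m4}, add states in Sat(q) with some successor in Z. Z1 = {m0, m1, m2, m4}; fixed.
Sat(E[q U AF (~b & q)]) = {m0, m1, m2, m4}
Sat(AX E[q U AF (~b & q)]) = {s : every successor in {m0, m1, m2, m4}} = {m2, m3, m4, m5}
m3 ∈ Sat(AX E[q U AF (~b & q)]) = {m2, m3, m4, m5}, so the formula holds at m3.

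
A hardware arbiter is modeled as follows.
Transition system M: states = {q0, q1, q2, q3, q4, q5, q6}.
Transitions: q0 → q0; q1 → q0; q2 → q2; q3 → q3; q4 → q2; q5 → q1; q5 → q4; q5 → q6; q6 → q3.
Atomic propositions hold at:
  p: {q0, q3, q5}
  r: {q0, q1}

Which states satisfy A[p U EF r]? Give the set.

EF r: least fixpoint, start Z0 = {q0, q1}, add states with some successor in Z. Z1 = {q0, q1, q5}; fixed.
Sat(EF r) = {q0, q1, q5}
A[p U EF r]: least fixpoint, start Z0 = Sat(EF r) = {q0, q1, q5}, add states in Sat(p) with every successor in Z. Already a fixed point.
Sat(A[p U EF r]) = {q0, q1, q5}

{q0, q1, q5}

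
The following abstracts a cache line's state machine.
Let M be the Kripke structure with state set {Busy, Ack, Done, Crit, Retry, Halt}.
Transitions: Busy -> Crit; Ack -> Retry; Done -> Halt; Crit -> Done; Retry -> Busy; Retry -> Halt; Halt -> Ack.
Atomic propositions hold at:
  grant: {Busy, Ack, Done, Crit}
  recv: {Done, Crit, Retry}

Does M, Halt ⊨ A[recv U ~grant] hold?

Sat(~grant) = {Retry, Halt}
A[recv U ~grant]: least fixpoint, start Z0 = Sat(~grant) = {Retry, Halt}, add states in Sat(recv) with every successor in Z. Z1 = {Done, Retry, Halt}; Z2 = {Done, Crit, Retry, Halt}; fixed.
Sat(A[recv U ~grant]) = {Done, Crit, Retry, Halt}
Halt ∈ Sat(A[recv U ~grant]) = {Done, Crit, Retry, Halt}, so the formula holds at Halt.

Yes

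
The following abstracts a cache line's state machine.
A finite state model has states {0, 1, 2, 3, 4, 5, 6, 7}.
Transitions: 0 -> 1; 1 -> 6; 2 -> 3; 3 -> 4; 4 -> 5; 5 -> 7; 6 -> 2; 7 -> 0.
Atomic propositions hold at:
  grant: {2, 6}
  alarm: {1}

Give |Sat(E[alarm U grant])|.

E[alarm U grant]: least fixpoint, start Z0 = Sat(grant) = {2, 6}, add states in Sat(alarm) with some successor in Z. Z1 = {1, 2, 6}; fixed.
Sat(E[alarm U grant]) = {1, 2, 6}
|Sat(E[alarm U grant])| = |{1, 2, 6}| = 3.

3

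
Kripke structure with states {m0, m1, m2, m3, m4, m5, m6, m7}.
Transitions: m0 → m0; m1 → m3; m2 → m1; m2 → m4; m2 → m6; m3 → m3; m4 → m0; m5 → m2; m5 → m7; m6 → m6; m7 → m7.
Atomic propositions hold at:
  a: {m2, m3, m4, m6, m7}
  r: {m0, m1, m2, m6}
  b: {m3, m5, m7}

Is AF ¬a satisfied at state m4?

Yes

Sat(¬a) = {m0, m1, m5}
AF ¬a: least fixpoint, start Z0 = {m0, m1, m5}, add states with every successor in Z. Z1 = {m0, m1, m4, m5}; fixed.
Sat(AF ¬a) = {m0, m1, m4, m5}
m4 ∈ Sat(AF ¬a) = {m0, m1, m4, m5}, so the formula holds at m4.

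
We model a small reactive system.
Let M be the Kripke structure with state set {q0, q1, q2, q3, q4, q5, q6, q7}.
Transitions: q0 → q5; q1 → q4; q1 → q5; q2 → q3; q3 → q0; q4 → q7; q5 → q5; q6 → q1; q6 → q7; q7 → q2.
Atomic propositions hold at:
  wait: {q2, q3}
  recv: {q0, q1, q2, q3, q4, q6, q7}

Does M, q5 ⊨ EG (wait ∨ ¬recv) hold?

Yes

Sat(¬recv) = {q5}
Sat(wait ∨ ¬recv) = {q2, q3, q5}
EG (wait ∨ ¬recv): greatest fixpoint, start Z0 = {q2, q3, q5}, keep only states in Sat with some successor in Z. Z1 = {q2, q5}; Z2 = {q5}; fixed.
Sat(EG (wait ∨ ¬recv)) = {q5}
q5 ∈ Sat(EG (wait ∨ ¬recv)) = {q5}, so the formula holds at q5.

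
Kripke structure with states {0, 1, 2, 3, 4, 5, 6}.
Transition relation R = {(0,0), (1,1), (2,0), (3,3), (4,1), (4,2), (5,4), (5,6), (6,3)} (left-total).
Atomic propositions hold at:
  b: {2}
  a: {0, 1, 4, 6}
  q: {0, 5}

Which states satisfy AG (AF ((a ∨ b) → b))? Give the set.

Sat(a ∨ b) = {0, 1, 2, 4, 6}
Sat((a ∨ b) → b) = {2, 3, 5}
AF ((a ∨ b) → b): least fixpoint, start Z0 = {2, 3, 5}, add states with every successor in Z. Z1 = {2, 3, 5, 6}; fixed.
Sat(AF ((a ∨ b) → b)) = {2, 3, 5, 6}
AG (AF ((a ∨ b) → b)): greatest fixpoint, start Z0 = {2, 3, 5, 6}, keep only states in Sat with every successor in Z. Z1 = {3, 6}; fixed.
Sat(AG (AF ((a ∨ b) → b))) = {3, 6}

{3, 6}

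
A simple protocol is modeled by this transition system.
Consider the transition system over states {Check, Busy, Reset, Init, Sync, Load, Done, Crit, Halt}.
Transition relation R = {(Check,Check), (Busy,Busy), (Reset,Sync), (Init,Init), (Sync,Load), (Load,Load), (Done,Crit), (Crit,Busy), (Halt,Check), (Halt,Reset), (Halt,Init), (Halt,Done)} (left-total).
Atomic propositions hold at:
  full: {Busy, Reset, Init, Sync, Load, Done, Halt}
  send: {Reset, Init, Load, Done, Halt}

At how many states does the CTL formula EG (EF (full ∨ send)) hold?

8

Sat(full ∨ send) = {Busy, Reset, Init, Sync, Load, Done, Halt}
EF (full ∨ send): least fixpoint, start Z0 = {Busy, Reset, Init, Sync, Load, Done, Halt}, add states with some successor in Z. Z1 = {Busy, Reset, Init, Sync, Load, Done, Crit, Halt}; fixed.
Sat(EF (full ∨ send)) = {Busy, Reset, Init, Sync, Load, Done, Crit, Halt}
EG (EF (full ∨ send)): greatest fixpoint, start Z0 = {Busy, Reset, Init, Sync, Load, Done, Crit, Halt}, keep only states in Sat with some successor in Z. Already a fixed point.
Sat(EG (EF (full ∨ send))) = {Busy, Reset, Init, Sync, Load, Done, Crit, Halt}
|Sat(EG (EF (full ∨ send)))| = |{Busy, Reset, Init, Sync, Load, Done, Crit, Halt}| = 8.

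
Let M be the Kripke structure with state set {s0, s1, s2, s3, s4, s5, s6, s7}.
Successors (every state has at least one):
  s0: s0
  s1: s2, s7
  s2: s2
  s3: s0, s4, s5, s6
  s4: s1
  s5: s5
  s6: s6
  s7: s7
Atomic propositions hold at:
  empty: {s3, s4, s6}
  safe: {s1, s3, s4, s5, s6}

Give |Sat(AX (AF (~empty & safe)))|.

2

Sat(~empty) = {s0, s1, s2, s5, s7}
Sat(~empty & safe) = {s1, s5}
AF (~empty & safe): least fixpoint, start Z0 = {s1, s5}, add states with every successor in Z. Z1 = {s1, s4, s5}; fixed.
Sat(AF (~empty & safe)) = {s1, s4, s5}
Sat(AX (AF (~empty & safe))) = {s : every successor in {s1, s4, s5}} = {s4, s5}
|Sat(AX (AF (~empty & safe)))| = |{s4, s5}| = 2.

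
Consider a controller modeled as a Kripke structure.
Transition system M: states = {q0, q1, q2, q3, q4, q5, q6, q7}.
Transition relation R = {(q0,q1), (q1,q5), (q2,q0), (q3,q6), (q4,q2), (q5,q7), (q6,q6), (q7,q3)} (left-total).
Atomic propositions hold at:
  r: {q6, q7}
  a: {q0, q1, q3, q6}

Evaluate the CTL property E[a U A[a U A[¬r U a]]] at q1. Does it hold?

Sat(¬r) = {q0, q1, q2, q3, q4, q5}
A[¬r U a]: least fixpoint, start Z0 = Sat(a) = {q0, q1, q3, q6}, add states in Sat(¬r) with every successor in Z. Z1 = {q0, q1, q2, q3, q6}; Z2 = {q0, q1, q2, q3, q4, q6}; fixed.
Sat(A[¬r U a]) = {q0, q1, q2, q3, q4, q6}
A[a U A[¬r U a]]: least fixpoint, start Z0 = Sat(A[¬r U a]) = {q0, q1, q2, q3, q4, q6}, add states in Sat(a) with every successor in Z. Already a fixed point.
Sat(A[a U A[¬r U a]]) = {q0, q1, q2, q3, q4, q6}
E[a U A[a U A[¬r U a]]]: least fixpoint, start Z0 = Sat(A[a U A[¬r U a]]) = {q0, q1, q2, q3, q4, q6}, add states in Sat(a) with some successor in Z. Already a fixed point.
Sat(E[a U A[a U A[¬r U a]]]) = {q0, q1, q2, q3, q4, q6}
q1 ∈ Sat(E[a U A[a U A[¬r U a]]]) = {q0, q1, q2, q3, q4, q6}, so the formula holds at q1.

Yes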